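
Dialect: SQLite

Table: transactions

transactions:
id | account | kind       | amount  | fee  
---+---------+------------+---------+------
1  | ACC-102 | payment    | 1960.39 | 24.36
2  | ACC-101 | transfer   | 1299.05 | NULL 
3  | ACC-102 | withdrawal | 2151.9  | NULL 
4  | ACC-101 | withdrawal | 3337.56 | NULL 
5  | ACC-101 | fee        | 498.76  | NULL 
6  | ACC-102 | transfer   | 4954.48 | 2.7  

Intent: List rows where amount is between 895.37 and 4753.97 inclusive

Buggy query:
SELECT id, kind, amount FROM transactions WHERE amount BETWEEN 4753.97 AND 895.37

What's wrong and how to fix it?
Bug: BETWEEN expects the lower bound first; with 4753.97 AND 895.37 the range is empty

Fix: Write BETWEEN 895.37 AND 4753.97

Corrected query:
SELECT id, kind, amount FROM transactions WHERE amount BETWEEN 895.37 AND 4753.97

Result:
id | kind       | amount 
---+------------+--------
1  | payment    | 1960.39
2  | transfer   | 1299.05
3  | withdrawal | 2151.9 
4  | withdrawal | 3337.56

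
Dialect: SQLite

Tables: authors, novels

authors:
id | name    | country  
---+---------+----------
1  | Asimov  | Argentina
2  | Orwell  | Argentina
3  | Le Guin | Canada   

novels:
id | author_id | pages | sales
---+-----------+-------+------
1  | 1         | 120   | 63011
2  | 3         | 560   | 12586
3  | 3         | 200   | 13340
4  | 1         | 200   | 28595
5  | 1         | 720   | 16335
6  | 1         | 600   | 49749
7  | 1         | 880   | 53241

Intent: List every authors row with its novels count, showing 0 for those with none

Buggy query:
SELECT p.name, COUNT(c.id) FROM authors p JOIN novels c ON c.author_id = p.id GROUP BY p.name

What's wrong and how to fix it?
Bug: INNER JOIN drops authors rows that have no matching novels rows

Fix: Switch to LEFT JOIN to retain unmatched parent rows

Corrected query:
SELECT p.name, COUNT(c.id) FROM authors p LEFT JOIN novels c ON c.author_id = p.id GROUP BY p.name

Result:
name    | COUNT(c.id)
--------+------------
Asimov  | 5          
Le Guin | 2          
Orwell  | 0          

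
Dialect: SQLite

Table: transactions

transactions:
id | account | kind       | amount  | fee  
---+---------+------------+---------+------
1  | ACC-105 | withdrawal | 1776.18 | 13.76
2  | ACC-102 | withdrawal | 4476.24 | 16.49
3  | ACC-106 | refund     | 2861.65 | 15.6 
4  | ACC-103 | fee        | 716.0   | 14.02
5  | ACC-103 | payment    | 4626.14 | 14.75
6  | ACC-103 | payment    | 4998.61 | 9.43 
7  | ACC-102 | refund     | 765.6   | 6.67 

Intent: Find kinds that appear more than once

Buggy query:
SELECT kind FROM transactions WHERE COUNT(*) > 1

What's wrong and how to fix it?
Bug: COUNT(*) is an aggregate and cannot be used in WHERE

Fix: GROUP BY kind, then filter groups with HAVING COUNT(*) > 1

Corrected query:
SELECT kind FROM transactions GROUP BY kind HAVING COUNT(*) > 1

Result:
kind      
----------
payment   
refund    
withdrawal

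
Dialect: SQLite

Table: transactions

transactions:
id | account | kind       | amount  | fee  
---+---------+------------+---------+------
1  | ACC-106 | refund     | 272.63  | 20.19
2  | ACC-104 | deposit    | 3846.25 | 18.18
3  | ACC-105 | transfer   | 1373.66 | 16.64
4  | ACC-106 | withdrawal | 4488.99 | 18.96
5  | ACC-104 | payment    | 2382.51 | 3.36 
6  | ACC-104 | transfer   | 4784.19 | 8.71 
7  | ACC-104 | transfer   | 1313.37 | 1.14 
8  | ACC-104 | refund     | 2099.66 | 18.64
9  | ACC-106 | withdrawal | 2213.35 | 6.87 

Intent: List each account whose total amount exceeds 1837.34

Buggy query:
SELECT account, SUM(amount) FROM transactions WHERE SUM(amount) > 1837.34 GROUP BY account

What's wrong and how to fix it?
Bug: SUM(amount) is an aggregate, but WHERE filters rows before aggregation

Fix: Move the aggregate condition to a HAVING clause

Corrected query:
SELECT account, SUM(amount) FROM transactions GROUP BY account HAVING SUM(amount) > 1837.34

Result:
account | SUM(amount)
--------+------------
ACC-104 | 14425.98   
ACC-106 | 6974.97    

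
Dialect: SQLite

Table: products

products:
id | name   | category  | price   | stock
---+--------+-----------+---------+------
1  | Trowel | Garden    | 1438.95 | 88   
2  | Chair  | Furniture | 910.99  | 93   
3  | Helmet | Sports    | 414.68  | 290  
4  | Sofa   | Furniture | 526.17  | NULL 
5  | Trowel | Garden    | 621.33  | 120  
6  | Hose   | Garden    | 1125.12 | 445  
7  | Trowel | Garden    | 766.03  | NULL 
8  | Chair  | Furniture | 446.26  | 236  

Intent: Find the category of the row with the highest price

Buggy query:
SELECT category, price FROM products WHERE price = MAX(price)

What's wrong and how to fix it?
Bug: WHERE is evaluated per row; an aggregate over the whole table isn't defined there

Fix: Wrap MAX in a scalar subquery so WHERE compares against a single value

Corrected query:
SELECT category, price FROM products WHERE price = (SELECT MAX(price) FROM products)

Result:
category | price  
---------+--------
Garden   | 1438.95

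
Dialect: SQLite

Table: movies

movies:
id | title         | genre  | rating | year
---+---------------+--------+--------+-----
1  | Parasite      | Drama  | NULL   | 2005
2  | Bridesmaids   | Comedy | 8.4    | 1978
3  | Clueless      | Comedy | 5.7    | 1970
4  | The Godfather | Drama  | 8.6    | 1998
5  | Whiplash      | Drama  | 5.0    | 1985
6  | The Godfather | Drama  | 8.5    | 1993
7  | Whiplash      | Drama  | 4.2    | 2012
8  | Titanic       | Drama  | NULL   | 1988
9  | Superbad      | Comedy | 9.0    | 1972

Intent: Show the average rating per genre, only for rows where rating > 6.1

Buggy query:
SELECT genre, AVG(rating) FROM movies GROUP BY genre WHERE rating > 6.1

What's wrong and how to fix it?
Bug: Row-level WHERE must come before GROUP BY in the clause order

Fix: Place WHERE between FROM and GROUP BY

Corrected query:
SELECT genre, AVG(rating) FROM movies WHERE rating > 6.1 GROUP BY genre

Result:
genre  | AVG(rating)
-------+------------
Comedy | 8.7        
Drama  | 8.55       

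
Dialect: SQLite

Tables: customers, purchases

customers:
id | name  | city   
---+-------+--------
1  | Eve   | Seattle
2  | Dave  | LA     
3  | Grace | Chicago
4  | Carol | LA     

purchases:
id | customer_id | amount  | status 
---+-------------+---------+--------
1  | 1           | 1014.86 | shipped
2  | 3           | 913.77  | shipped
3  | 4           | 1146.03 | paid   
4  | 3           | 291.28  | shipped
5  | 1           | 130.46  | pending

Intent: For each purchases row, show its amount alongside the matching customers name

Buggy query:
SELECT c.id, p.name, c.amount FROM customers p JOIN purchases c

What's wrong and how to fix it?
Bug: JOIN with no ON clause produces a cartesian product; every purchases row pairs with every customers row

Fix: Specify the join condition linking the foreign key to the parent id

Corrected query:
SELECT c.id, p.name, c.amount FROM customers p JOIN purchases c ON c.customer_id = p.id

Result:
id | name  | amount 
---+-------+--------
1  | Eve   | 1014.86
2  | Grace | 913.77 
3  | Carol | 1146.03
4  | Grace | 291.28 
5  | Eve   | 130.46 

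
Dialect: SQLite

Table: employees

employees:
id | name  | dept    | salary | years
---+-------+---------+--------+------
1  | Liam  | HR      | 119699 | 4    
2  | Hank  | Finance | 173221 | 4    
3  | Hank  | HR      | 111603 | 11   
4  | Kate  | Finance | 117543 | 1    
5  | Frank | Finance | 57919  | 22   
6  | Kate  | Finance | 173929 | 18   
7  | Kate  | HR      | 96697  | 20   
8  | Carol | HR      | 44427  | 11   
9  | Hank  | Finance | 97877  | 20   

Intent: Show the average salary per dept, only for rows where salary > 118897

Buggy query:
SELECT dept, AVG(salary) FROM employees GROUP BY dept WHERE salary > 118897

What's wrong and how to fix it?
Bug: Row-level WHERE must come before GROUP BY in the clause order

Fix: Move the WHERE clause before GROUP BY

Corrected query:
SELECT dept, AVG(salary) FROM employees WHERE salary > 118897 GROUP BY dept

Result:
dept    | AVG(salary)
--------+------------
Finance | 173575     
HR      | 119699     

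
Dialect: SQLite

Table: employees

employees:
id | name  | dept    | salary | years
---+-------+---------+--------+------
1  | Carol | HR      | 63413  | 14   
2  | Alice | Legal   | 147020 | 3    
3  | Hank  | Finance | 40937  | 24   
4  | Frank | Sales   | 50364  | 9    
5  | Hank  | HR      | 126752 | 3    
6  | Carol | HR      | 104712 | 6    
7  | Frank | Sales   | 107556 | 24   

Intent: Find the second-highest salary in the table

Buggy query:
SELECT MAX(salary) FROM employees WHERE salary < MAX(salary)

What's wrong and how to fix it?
Bug: The inner MAX is an aggregate inside WHERE, which is not allowed

Fix: Compute the overall MAX in a subquery, then take MAX of rows below it

Corrected query:
SELECT MAX(salary) FROM employees WHERE salary < (SELECT MAX(salary) FROM employees)

Result:
MAX(salary)
-----------
126752     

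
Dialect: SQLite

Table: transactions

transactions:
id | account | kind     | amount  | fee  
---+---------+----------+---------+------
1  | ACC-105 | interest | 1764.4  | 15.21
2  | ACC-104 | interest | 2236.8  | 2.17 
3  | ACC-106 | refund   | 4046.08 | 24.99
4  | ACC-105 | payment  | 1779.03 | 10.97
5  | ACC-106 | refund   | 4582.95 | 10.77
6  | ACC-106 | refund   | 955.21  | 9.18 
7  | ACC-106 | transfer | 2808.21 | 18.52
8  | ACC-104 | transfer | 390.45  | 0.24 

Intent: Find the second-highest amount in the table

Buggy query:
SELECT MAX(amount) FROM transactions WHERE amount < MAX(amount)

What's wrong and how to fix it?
Bug: The inner MAX is an aggregate inside WHERE, which is not allowed

Fix: Put the inner MAX in a scalar subquery

Corrected query:
SELECT MAX(amount) FROM transactions WHERE amount < (SELECT MAX(amount) FROM transactions)

Result:
MAX(amount)
-----------
4046.08    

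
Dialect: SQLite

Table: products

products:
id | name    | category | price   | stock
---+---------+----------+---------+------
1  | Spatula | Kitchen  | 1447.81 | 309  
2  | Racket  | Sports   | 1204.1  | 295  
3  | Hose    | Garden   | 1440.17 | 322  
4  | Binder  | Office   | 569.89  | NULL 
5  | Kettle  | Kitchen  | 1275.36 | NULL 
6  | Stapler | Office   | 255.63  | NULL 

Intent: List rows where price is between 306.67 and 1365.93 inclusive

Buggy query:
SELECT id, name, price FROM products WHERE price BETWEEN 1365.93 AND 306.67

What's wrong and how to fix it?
Bug: The bounds are reversed; BETWEEN a AND b requires a <= b to match anything

Fix: Swap the bounds so the smaller value comes first

Corrected query:
SELECT id, name, price FROM products WHERE price BETWEEN 306.67 AND 1365.93

Result:
id | name   | price  
---+--------+--------
2  | Racket | 1204.1 
4  | Binder | 569.89 
5  | Kettle | 1275.36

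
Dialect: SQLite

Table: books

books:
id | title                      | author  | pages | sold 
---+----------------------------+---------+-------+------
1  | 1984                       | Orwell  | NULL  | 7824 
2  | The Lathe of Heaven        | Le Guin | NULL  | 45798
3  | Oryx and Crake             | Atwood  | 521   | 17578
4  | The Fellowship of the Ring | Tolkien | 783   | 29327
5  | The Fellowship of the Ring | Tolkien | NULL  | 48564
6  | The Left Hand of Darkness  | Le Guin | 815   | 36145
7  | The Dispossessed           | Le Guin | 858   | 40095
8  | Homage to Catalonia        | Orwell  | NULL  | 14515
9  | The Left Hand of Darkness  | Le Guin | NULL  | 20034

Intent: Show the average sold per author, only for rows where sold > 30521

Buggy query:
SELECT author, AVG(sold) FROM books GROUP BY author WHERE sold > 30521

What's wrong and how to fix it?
Bug: WHERE cannot follow GROUP BY

Fix: Move the WHERE clause before GROUP BY

Corrected query:
SELECT author, AVG(sold) FROM books WHERE sold > 30521 GROUP BY author

Result:
author  | AVG(sold)   
--------+-------------
Le Guin | 40679.333333
Tolkien | 48564       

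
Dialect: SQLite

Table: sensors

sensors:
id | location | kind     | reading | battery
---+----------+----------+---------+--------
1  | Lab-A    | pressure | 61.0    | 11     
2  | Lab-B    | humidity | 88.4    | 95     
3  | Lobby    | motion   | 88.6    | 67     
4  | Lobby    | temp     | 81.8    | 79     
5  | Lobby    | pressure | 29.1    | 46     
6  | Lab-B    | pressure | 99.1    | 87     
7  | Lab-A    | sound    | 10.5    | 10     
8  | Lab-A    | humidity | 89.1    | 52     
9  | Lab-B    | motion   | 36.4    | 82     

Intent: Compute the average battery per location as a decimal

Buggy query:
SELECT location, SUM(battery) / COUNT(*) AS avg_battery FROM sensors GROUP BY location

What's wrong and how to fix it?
Bug: SUM(battery) and COUNT(*) are both integers; the division truncates the fractional part

Fix: Multiply by 1.0 (or CAST to REAL) to force floating-point division

Corrected query:
SELECT location, SUM(battery) * 1.0 / COUNT(*) AS avg_battery FROM sensors GROUP BY location

Result:
location | avg_battery
---------+------------
Lab-A    | 24.333333  
Lab-B    | 88         
Lobby    | 64         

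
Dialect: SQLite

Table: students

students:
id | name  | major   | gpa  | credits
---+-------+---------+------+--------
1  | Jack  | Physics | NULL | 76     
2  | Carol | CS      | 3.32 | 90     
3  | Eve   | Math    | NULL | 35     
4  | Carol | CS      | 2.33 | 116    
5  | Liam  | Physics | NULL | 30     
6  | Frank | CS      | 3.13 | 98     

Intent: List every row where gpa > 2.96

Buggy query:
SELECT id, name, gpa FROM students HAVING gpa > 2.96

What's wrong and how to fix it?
Bug: This is a non-aggregate query (no GROUP BY, no aggregates), so in SQLite the HAVING clause is invalid here; a row-level condition belongs in WHERE

Fix: Replace HAVING with WHERE since the condition applies to individual rows

Corrected query:
SELECT id, name, gpa FROM students WHERE gpa > 2.96

Result:
id | name  | gpa 
---+-------+-----
2  | Carol | 3.32
6  | Frank | 3.13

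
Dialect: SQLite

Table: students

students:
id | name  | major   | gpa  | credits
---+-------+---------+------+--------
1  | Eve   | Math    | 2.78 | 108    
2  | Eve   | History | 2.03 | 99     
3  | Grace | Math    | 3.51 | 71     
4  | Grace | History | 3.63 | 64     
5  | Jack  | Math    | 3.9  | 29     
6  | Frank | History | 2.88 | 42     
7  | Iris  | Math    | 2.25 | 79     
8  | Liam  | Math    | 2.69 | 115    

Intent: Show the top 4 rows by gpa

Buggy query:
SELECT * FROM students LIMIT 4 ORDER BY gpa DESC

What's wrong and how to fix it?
Bug: LIMIT must come after ORDER BY

Fix: Sort with ORDER BY, then apply LIMIT

Corrected query:
SELECT * FROM students ORDER BY gpa DESC LIMIT 4

Result:
id | name  | major   | gpa  | credits
---+-------+---------+------+--------
5  | Jack  | Math    | 3.9  | 29     
4  | Grace | History | 3.63 | 64     
3  | Grace | Math    | 3.51 | 71     
6  | Frank | History | 2.88 | 42     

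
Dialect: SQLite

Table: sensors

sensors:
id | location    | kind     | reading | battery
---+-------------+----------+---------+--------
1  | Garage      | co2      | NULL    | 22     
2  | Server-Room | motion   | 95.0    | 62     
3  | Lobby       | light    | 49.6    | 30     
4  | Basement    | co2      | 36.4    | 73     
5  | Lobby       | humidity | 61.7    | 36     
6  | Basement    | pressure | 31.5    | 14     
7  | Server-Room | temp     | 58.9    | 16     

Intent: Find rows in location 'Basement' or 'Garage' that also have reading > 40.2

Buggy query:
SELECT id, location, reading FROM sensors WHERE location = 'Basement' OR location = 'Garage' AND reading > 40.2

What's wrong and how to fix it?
Bug: AND binds tighter than OR, so this parses as location = 'Basement' OR (location = 'Garage' AND reading > 40.2)

Fix: Add parentheses around the OR so the AND applies to both alternatives

Corrected query:
SELECT id, location, reading FROM sensors WHERE (location = 'Basement' OR location = 'Garage') AND reading > 40.2

Result:
(no rows)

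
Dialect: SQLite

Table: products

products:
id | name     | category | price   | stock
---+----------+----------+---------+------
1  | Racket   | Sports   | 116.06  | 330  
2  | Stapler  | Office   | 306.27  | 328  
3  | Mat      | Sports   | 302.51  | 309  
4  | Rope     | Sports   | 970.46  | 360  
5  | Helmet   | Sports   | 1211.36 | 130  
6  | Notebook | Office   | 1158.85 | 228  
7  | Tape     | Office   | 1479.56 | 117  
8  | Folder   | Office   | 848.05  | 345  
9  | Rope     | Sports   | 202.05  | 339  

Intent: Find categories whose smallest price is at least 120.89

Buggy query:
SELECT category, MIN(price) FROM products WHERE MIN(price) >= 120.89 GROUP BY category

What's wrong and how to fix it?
Bug: Aggregates like MIN are computed per group after WHERE runs

Fix: Use HAVING for the per-group MIN condition

Corrected query:
SELECT category, MIN(price) FROM products GROUP BY category HAVING MIN(price) >= 120.89

Result:
category | MIN(price)
---------+-----------
Office   | 306.27    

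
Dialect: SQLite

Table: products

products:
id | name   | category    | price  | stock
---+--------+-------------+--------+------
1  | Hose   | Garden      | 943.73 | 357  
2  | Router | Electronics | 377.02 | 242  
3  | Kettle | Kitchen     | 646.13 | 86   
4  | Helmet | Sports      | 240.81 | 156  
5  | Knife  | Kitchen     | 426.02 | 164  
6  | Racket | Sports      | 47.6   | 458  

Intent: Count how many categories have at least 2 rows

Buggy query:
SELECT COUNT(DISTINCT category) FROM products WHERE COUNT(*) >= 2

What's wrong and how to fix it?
Bug: WHERE filters individual rows, not groups, so a group-level COUNT is invalid there

Fix: Group first with HAVING COUNT(*) >= 2, then COUNT the resulting groups

Corrected query:
SELECT COUNT(*) FROM (SELECT category FROM products GROUP BY category HAVING COUNT(*) >= 2)

Result:
COUNT(*)
--------
2       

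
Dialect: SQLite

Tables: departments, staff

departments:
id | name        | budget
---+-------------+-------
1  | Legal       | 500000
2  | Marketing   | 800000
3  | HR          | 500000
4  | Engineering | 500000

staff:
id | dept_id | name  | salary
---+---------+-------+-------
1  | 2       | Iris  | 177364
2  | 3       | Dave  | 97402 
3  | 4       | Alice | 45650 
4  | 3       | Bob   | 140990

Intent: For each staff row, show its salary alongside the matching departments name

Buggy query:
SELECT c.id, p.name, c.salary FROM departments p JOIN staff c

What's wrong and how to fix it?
Bug: JOIN with no ON clause produces a cartesian product; every staff row pairs with every departments row

Fix: Specify the join condition linking the foreign key to the parent id

Corrected query:
SELECT c.id, p.name, c.salary FROM departments p JOIN staff c ON c.dept_id = p.id

Result:
id | name        | salary
---+-------------+-------
1  | Marketing   | 177364
2  | HR          | 97402 
3  | Engineering | 45650 
4  | HR          | 140990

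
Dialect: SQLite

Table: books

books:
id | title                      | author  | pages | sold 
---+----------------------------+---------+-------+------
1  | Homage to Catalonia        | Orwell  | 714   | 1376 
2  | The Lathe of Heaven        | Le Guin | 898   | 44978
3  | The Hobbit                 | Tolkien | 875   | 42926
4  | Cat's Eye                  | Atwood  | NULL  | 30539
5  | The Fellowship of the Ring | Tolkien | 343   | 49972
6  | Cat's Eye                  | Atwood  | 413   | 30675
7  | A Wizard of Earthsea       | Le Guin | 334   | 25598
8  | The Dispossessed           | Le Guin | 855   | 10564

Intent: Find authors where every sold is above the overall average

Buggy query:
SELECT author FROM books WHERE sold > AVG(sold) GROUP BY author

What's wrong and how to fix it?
Bug: WHERE evaluates per row before aggregation, so AVG() is unavailable

Fix: Use a subquery for AVG and a HAVING MIN(...) filter so the condition holds for every row in the group

Corrected query:
SELECT author FROM books GROUP BY author HAVING MIN(sold) > (SELECT AVG(sold) FROM books)

Result:
author 
-------
Atwood 
Tolkien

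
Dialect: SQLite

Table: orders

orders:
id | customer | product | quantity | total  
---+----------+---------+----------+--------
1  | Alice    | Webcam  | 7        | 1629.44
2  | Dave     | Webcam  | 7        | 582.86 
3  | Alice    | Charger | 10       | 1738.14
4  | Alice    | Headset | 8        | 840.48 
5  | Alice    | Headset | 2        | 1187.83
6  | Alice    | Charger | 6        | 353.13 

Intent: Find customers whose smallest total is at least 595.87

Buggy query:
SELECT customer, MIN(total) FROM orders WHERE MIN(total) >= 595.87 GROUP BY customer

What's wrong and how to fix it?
Bug: MIN() in WHERE is a misuse of aggregate

Fix: Replace WHERE with HAVING after the GROUP BY

Corrected query:
SELECT customer, MIN(total) FROM orders GROUP BY customer HAVING MIN(total) >= 595.87

Result:
(no rows)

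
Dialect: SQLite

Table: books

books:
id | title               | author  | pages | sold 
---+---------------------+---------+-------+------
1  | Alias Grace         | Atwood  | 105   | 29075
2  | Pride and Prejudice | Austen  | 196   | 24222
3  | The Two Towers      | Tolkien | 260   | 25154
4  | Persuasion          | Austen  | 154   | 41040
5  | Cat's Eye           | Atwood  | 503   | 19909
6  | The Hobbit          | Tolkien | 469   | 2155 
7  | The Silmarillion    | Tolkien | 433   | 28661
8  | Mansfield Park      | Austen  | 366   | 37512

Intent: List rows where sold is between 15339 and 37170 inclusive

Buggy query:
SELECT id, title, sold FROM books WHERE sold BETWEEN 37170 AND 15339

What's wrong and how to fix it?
Bug: BETWEEN expects the lower bound first; with 37170 AND 15339 the range is empty

Fix: Swap the bounds so the smaller value comes first

Corrected query:
SELECT id, title, sold FROM books WHERE sold BETWEEN 15339 AND 37170

Result:
id | title               | sold 
---+---------------------+------
1  | Alias Grace         | 29075
2  | Pride and Prejudice | 24222
3  | The Two Towers      | 25154
5  | Cat's Eye           | 19909
7  | The Silmarillion    | 28661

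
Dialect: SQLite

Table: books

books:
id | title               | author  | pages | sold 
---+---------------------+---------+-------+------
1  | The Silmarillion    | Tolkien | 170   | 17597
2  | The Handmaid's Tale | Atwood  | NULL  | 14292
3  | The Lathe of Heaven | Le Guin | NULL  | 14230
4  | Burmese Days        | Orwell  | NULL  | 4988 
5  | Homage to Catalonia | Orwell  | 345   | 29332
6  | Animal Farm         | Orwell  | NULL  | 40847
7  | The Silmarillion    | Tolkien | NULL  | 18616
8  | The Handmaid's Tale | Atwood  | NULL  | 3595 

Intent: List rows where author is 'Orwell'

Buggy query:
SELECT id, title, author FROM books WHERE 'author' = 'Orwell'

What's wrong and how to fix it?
Bug: Single quotes denote string literals in SQL; the column name is being compared as a constant string

Fix: Reference the column as author without single quotes

Corrected query:
SELECT id, title, author FROM books WHERE author = 'Orwell'

Result:
id | title               | author
---+---------------------+-------
4  | Burmese Days        | Orwell
5  | Homage to Catalonia | Orwell
6  | Animal Farm         | Orwell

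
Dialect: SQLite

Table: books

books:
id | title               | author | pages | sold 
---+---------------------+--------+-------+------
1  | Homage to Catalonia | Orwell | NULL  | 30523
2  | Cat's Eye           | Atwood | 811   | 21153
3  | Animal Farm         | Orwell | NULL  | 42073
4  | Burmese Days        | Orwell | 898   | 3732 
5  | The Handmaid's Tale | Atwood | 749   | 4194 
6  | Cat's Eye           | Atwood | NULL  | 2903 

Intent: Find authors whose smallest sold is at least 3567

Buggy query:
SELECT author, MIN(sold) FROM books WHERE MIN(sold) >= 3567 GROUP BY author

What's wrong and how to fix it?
Bug: MIN() in WHERE is a misuse of aggregate

Fix: Use HAVING for the per-group MIN condition

Corrected query:
SELECT author, MIN(sold) FROM books GROUP BY author HAVING MIN(sold) >= 3567

Result:
author | MIN(sold)
-------+----------
Orwell | 3732     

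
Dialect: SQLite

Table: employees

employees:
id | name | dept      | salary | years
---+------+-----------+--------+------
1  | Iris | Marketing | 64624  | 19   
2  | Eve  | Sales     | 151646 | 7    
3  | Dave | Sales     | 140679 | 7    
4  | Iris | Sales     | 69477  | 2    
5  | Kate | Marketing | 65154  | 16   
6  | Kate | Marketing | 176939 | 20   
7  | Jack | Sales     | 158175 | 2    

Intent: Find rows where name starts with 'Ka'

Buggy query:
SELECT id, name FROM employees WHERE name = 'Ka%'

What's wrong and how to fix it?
Bug: '=' compares the literal string including the % character; pattern matching needs LIKE

Fix: Use LIKE for wildcard pattern matching

Corrected query:
SELECT id, name FROM employees WHERE name LIKE 'Ka%'

Result:
id | name
---+-----
5  | Kate
6  | Kate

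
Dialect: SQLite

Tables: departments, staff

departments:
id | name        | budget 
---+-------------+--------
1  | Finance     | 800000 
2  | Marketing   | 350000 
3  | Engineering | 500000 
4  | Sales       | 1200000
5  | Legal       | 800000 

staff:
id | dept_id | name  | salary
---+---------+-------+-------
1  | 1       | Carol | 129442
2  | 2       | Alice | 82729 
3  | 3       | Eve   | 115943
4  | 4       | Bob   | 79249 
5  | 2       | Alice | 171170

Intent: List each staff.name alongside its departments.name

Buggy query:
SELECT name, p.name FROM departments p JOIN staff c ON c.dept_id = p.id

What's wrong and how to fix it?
Bug: 'name' exists in both joined tables, so the database can't tell which one is meant

Fix: Qualify the column with its table alias (c.name)

Corrected query:
SELECT c.name, p.name FROM departments p JOIN staff c ON c.dept_id = p.id

Result:
name  | name       
------+------------
Carol | Finance    
Alice | Marketing  
Eve   | Engineering
Bob   | Sales      
Alice | Marketing  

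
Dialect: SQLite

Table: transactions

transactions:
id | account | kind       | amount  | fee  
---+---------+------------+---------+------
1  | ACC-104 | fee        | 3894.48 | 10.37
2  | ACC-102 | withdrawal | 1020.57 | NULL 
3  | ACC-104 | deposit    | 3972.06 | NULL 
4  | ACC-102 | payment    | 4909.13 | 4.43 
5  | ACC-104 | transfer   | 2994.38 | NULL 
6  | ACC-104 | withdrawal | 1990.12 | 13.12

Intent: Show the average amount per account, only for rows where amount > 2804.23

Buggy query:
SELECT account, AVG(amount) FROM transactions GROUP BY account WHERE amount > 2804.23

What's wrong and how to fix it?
Bug: Row-level WHERE must come before GROUP BY in the clause order

Fix: Place WHERE between FROM and GROUP BY

Corrected query:
SELECT account, AVG(amount) FROM transactions WHERE amount > 2804.23 GROUP BY account

Result:
account | AVG(amount)
--------+------------
ACC-102 | 4909.13    
ACC-104 | 3620.306667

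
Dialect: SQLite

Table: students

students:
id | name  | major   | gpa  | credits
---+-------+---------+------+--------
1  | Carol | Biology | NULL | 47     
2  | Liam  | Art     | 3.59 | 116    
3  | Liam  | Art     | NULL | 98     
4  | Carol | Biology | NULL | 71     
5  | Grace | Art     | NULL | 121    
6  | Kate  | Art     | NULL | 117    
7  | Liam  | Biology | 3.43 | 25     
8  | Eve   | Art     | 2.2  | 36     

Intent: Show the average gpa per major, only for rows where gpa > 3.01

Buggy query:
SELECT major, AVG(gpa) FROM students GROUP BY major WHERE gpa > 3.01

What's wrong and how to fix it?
Bug: WHERE cannot follow GROUP BY

Fix: Place WHERE between FROM and GROUP BY

Corrected query:
SELECT major, AVG(gpa) FROM students WHERE gpa > 3.01 GROUP BY major

Result:
major   | AVG(gpa)
--------+---------
Art     | 3.59    
Biology | 3.43    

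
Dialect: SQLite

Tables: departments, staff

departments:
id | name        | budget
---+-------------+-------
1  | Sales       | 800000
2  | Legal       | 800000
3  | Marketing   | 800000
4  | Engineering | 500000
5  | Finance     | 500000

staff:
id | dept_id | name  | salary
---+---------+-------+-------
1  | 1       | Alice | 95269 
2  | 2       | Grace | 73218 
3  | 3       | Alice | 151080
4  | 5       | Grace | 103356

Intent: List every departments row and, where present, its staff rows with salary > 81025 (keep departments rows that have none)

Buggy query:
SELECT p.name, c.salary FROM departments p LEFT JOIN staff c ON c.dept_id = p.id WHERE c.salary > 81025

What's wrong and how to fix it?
Bug: A WHERE condition on the right-hand table after LEFT JOIN drops unmatched parents

Fix: Put 'c.salary > 81025' in the JOIN's ON clause instead of WHERE

Corrected query:
SELECT p.name, c.salary FROM departments p LEFT JOIN staff c ON c.dept_id = p.id AND c.salary > 81025

Result:
name        | salary
------------+-------
Sales       | 95269 
Legal       | NULL  
Marketing   | 151080
Engineering | NULL  
Finance     | 103356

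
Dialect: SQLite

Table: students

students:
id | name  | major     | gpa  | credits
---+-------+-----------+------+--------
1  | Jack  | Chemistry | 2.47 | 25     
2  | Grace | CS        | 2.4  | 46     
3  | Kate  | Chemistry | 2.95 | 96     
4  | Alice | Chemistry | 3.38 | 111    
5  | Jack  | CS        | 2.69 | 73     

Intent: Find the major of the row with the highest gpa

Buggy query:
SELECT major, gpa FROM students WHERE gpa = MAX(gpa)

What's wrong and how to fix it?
Bug: MAX(gpa) is an aggregate and cannot be used directly in WHERE

Fix: Wrap MAX in a scalar subquery so WHERE compares against a single value

Corrected query:
SELECT major, gpa FROM students WHERE gpa = (SELECT MAX(gpa) FROM students)

Result:
major     | gpa 
----------+-----
Chemistry | 3.38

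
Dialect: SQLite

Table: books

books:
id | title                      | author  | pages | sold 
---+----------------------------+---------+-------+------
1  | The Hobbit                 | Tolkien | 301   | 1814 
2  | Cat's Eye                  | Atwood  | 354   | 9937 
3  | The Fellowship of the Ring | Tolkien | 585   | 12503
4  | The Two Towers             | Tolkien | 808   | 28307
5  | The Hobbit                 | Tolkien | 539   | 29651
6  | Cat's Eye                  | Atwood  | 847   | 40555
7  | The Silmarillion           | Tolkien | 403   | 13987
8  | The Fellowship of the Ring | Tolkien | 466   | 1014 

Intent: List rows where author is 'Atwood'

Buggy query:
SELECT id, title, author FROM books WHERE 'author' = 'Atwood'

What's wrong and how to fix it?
Bug: Single quotes denote string literals in SQL; the column name is being compared as a constant string

Fix: Remove the quotes around the column name (or use double quotes for an identifier)

Corrected query:
SELECT id, title, author FROM books WHERE author = 'Atwood'

Result:
id | title     | author
---+-----------+-------
2  | Cat's Eye | Atwood
6  | Cat's Eye | Atwood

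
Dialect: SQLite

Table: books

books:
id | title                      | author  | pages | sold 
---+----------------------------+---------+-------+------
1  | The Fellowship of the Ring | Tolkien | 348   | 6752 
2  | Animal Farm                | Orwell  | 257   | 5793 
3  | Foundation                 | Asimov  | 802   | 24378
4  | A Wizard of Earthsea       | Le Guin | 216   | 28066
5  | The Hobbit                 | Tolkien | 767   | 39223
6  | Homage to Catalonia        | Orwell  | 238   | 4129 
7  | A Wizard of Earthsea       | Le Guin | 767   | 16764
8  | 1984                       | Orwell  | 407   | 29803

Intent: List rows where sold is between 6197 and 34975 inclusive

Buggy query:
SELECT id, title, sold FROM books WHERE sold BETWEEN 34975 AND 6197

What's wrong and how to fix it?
Bug: BETWEEN expects the lower bound first; with 34975 AND 6197 the range is empty

Fix: Write BETWEEN 6197 AND 34975

Corrected query:
SELECT id, title, sold FROM books WHERE sold BETWEEN 6197 AND 34975

Result:
id | title                      | sold 
---+----------------------------+------
1  | The Fellowship of the Ring | 6752 
3  | Foundation                 | 24378
4  | A Wizard of Earthsea       | 28066
7  | A Wizard of Earthsea       | 16764
8  | 1984                       | 29803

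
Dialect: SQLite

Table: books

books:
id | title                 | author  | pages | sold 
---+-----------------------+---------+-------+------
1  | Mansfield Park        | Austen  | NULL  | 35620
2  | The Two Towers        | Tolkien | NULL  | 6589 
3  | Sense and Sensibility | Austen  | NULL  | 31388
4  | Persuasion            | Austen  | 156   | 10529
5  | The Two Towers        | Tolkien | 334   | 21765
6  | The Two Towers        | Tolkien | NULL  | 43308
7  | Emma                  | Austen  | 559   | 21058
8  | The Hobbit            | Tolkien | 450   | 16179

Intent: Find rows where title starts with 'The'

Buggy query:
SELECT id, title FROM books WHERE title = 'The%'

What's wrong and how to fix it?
Bug: Wildcards only work with LIKE; '=' treats '%' as a literal character

Fix: Replace '=' with LIKE so 'The%' is treated as a pattern

Corrected query:
SELECT id, title FROM books WHERE title LIKE 'The%'

Result:
id | title         
---+---------------
2  | The Two Towers
5  | The Two Towers
6  | The Two Towers
8  | The Hobbit    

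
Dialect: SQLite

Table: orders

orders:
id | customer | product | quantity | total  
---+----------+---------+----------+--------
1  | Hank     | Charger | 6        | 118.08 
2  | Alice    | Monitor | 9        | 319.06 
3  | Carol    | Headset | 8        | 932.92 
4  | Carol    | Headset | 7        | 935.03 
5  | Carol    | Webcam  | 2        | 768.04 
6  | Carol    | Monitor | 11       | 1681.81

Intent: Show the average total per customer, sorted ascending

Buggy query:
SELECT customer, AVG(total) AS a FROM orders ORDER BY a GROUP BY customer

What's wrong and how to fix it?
Bug: GROUP BY must precede ORDER BY

Fix: Reorder: SELECT … FROM … GROUP BY … ORDER BY …

Corrected query:
SELECT customer, AVG(total) AS a FROM orders GROUP BY customer ORDER BY a

Result:
customer | a      
---------+--------
Hank     | 118.08 
Alice    | 319.06 
Carol    | 1079.45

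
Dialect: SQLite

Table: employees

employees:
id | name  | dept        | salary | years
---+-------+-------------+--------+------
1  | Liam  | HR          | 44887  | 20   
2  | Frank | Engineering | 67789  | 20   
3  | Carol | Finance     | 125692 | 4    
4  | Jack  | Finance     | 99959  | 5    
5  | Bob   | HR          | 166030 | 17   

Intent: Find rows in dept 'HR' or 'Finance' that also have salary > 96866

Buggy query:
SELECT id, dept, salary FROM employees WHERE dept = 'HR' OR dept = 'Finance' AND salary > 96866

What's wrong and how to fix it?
Bug: Without parentheses, AND is evaluated before OR, so the salary filter only applies to the 'Finance' branch

Fix: Add parentheses around the OR so the AND applies to both alternatives

Corrected query:
SELECT id, dept, salary FROM employees WHERE (dept = 'HR' OR dept = 'Finance') AND salary > 96866

Result:
id | dept    | salary
---+---------+-------
3  | Finance | 125692
4  | Finance | 99959 
5  | HR      | 166030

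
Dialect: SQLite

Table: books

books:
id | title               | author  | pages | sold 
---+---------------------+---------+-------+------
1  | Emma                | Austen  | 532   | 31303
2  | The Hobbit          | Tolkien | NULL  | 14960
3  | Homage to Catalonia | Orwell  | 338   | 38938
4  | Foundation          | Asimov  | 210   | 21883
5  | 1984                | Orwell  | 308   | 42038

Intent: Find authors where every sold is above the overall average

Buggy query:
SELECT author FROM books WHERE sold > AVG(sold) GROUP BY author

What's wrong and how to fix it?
Bug: AVG() is an aggregate; it can't sit directly in WHERE

Fix: Use a subquery for AVG and a HAVING MIN(...) filter so the condition holds for every row in the group

Corrected query:
SELECT author FROM books GROUP BY author HAVING MIN(sold) > (SELECT AVG(sold) FROM books)

Result:
author
------
Austen
Orwell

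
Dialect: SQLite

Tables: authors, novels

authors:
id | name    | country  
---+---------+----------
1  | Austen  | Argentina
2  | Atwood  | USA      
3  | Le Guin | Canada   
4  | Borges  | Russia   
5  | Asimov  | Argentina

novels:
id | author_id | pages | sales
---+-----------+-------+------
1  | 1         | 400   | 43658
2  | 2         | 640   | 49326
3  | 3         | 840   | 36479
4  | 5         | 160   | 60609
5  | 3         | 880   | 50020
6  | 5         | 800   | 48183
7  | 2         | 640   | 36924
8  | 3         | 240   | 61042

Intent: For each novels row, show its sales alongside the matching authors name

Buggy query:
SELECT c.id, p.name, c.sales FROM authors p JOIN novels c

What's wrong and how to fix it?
Bug: JOIN with no ON clause produces a cartesian product; every novels row pairs with every authors row

Fix: Add ON c.author_id = p.id to the JOIN

Corrected query:
SELECT c.id, p.name, c.sales FROM authors p JOIN novels c ON c.author_id = p.id

Result:
id | name    | sales
---+---------+------
1  | Austen  | 43658
2  | Atwood  | 49326
3  | Le Guin | 36479
4  | Asimov  | 60609
5  | Le Guin | 50020
6  | Asimov  | 48183
7  | Atwood  | 36924
8  | Le Guin | 61042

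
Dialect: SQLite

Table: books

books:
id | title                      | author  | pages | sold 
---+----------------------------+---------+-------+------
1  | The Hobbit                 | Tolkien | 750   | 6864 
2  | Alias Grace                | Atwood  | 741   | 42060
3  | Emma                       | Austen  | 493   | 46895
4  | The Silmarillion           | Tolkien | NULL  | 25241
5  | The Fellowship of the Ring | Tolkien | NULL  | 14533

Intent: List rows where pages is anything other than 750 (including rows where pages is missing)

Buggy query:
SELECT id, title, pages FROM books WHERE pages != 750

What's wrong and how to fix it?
Bug: Inequality against NULL is unknown, not true; rows with NULL are dropped

Fix: Handle NULL separately with IS NULL alongside the inequality

Corrected query:
SELECT id, title, pages FROM books WHERE pages != 750 OR pages IS NULL

Result:
id | title                      | pages
---+----------------------------+------
2  | Alias Grace                | 741  
3  | Emma                       | 493  
4  | The Silmarillion           | NULL 
5  | The Fellowship of the Ring | NULL 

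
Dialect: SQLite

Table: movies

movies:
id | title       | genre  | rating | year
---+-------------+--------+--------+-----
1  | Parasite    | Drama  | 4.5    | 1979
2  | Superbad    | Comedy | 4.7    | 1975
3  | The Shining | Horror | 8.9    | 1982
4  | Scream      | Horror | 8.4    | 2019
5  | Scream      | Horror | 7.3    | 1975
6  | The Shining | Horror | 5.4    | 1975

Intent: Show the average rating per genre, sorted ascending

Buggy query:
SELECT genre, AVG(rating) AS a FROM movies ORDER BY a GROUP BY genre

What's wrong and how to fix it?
Bug: ORDER BY appears before GROUP BY; SQL clause order requires GROUP BY first

Fix: Reorder: SELECT … FROM … GROUP BY … ORDER BY …

Corrected query:
SELECT genre, AVG(rating) AS a FROM movies GROUP BY genre ORDER BY a

Result:
genre  | a  
-------+----
Drama  | 4.5
Comedy | 4.7
Horror | 7.5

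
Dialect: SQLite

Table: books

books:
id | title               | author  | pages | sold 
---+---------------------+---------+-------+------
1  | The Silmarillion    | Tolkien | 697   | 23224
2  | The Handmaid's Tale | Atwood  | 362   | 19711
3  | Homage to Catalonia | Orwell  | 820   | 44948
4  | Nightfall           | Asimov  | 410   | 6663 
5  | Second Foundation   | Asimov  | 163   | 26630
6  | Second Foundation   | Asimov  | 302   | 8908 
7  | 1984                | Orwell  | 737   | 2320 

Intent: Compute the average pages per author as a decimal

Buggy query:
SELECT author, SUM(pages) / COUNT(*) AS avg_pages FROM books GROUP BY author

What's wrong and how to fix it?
Bug: SUM(pages) and COUNT(*) are both integers; the division truncates the fractional part

Fix: Cast one side to REAL so the division keeps the fractional part

Corrected query:
SELECT author, SUM(pages) * 1.0 / COUNT(*) AS avg_pages FROM books GROUP BY author

Result:
author  | avg_pages 
--------+-----------
Asimov  | 291.666667
Atwood  | 362       
Orwell  | 778.5     
Tolkien | 697       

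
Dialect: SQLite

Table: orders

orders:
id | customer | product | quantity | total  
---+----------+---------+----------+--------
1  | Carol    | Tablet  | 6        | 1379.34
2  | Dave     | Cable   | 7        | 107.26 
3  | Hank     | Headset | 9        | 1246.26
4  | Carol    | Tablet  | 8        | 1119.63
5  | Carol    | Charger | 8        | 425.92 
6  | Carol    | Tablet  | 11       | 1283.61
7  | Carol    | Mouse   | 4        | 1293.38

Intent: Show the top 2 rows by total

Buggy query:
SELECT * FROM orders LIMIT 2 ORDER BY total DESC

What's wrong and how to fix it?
Bug: ORDER BY cannot follow LIMIT; LIMIT is the final clause

Fix: Sort with ORDER BY, then apply LIMIT

Corrected query:
SELECT * FROM orders ORDER BY total DESC LIMIT 2

Result:
id | customer | product | quantity | total  
---+----------+---------+----------+--------
1  | Carol    | Tablet  | 6        | 1379.34
7  | Carol    | Mouse   | 4        | 1293.38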